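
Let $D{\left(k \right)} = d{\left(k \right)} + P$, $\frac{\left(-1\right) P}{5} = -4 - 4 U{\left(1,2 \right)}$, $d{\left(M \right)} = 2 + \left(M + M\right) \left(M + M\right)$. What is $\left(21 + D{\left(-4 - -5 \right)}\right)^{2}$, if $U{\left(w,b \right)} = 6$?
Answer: $27889$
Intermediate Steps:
$d{\left(M \right)} = 2 + 4 M^{2}$ ($d{\left(M \right)} = 2 + 2 M 2 M = 2 + 4 M^{2}$)
$P = 140$ ($P = - 5 \left(-4 - 24\right) = \left(-5\right) \left(-28\right) = 140$)
$D{\left(k \right)} = 142 + 4 k^{2}$ ($D{\left(k \right)} = \left(2 + 4 k^{2}\right) + 140 = 142 + 4 k^{2}$)
$\left(21 + D{\left(-4 - -5 \right)}\right)^{2} = \left(21 + \left(142 + 4 \left(-4 - -5\right)^{2}\right)\right)^{2} = \left(21 + \left(142 + 4 \left(-4 + 5\right)^{2}\right)\right)^{2} = \left(21 + \left(142 + 4 \cdot 1^{2}\right)\right)^{2} = \left(21 + \left(142 + 4 \cdot 1\right)\right)^{2} = \left(21 + \left(142 + 4\right)\right)^{2} = \left(21 + 146\right)^{2} = 167^{2} = 27889$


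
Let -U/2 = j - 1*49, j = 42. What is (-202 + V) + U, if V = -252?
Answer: -440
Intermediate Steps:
U = 14 (U = -2*(42 - 1*49) = -2*(42 - 49) = -2*(-7) = 14)
(-202 + V) + U = (-202 - 252) + 14 = -454 + 14 = -440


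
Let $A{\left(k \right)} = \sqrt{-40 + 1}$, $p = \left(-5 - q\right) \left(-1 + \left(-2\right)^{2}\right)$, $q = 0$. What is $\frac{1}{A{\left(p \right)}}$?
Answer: $- \frac{i \sqrt{39}}{39} \approx - 0.16013 i$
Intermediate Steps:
$p = -15$ ($p = \left(-5 - 0\right) \left(-1 + \left(-2\right)^{2}\right) = \left(-5 + 0\right) \left(-1 + 4\right) = \left(-5\right) 3 = -15$)
$A{\left(k \right)} = i \sqrt{39}$ ($A{\left(k \right)} = \sqrt{-39} = i \sqrt{39}$)
$\frac{1}{A{\left(p \right)}} = \frac{1}{i \sqrt{39}} = - \frac{i \sqrt{39}}{39}$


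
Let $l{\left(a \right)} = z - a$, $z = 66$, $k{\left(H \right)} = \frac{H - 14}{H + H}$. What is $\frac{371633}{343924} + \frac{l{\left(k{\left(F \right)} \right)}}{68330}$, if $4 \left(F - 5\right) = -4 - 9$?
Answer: $\frac{3177198201}{2937540865} \approx 1.0816$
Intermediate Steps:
$F = \frac{7}{4}$ ($F = 5 + \frac{-4 - 9}{4} = 5 + \frac{1}{4} \left(-13\right) = 5 - \frac{13}{4} = \frac{7}{4} \approx 1.75$)
$k{\left(H \right)} = \frac{-14 + H}{2 H}$
$l{\left(a \right)} = 66 - a$
$\frac{371633}{343924} + \frac{l{\left(k{\left(F \right)} \right)}}{68330} = \frac{371633}{343924} + \frac{66 - \frac{-14 + \frac{7}{4}}{2 \cdot \frac{7}{4}}}{68330} = 371633 \cdot \frac{1}{343924} + \left(66 - \frac{1}{2} \cdot \frac{4}{7} \left(- \frac{49}{4}\right)\right) \frac{1}{68330} = \frac{371633}{343924} + \left(66 - - \frac{7}{2}\right) \frac{1}{68330} = \frac{371633}{343924} + \left(66 + \frac{7}{2}\right) \frac{1}{68330} = \frac{371633}{343924} + \frac{139}{2} \cdot \frac{1}{68330} = \frac{371633}{343924} + \frac{139}{136660} = \frac{3177198201}{2937540865}$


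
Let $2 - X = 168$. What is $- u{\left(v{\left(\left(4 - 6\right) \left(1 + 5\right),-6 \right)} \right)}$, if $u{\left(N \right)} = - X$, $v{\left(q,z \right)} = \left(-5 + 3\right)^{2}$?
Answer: $-166$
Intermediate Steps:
$X = -166$ ($X = 2 - 168 = -166$)
$v{\left(q,z \right)} = 4$ ($v{\left(q,z \right)} = \left(-2\right)^{2} = 4$)
$u{\left(N \right)} = 166$ ($u{\left(N \right)} = \left(-1\right) \left(-166\right) = 166$)
$- u{\left(v{\left(\left(4 - 6\right) \left(1 + 5\right),-6 \right)} \right)} = \left(-1\right) 166 = -166$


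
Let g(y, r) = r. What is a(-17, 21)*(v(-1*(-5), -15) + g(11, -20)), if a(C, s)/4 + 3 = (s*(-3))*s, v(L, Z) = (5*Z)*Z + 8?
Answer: -5903352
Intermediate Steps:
v(L, Z) = 8 + 5*Z² (v(L, Z) = 5*Z² + 8 = 8 + 5*Z²)
a(C, s) = -12 - 12*s² (a(C, s) = -12 + 4*((s*(-3))*s) = -12 + 4*((-3*s)*s) = -12 + 4*(-3*s²) = -12 - 12*s²)
a(-17, 21)*(v(-1*(-5), -15) + g(11, -20)) = (-12 - 12*21²)*((8 + 5*(-15)²) - 20) = (-12 - 12*441)*((8 + 5*225) - 20) = (-12 - 5292)*((8 + 1125) - 20) = -5304*(1133 - 20) = -5304*1113 = -5903352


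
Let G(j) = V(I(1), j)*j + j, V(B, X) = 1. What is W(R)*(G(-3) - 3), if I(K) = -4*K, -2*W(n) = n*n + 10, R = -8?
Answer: 333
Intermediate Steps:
W(n) = -5 - n²/2 (W(n) = -(n*n + 10)/2 = -(n² + 10)/2 = -(10 + n²)/2 = -5 - n²/2)
G(j) = 2*j (G(j) = 1*j + j = j + j = 2*j)
W(R)*(G(-3) - 3) = (-5 - ½*(-8)²)*(2*(-3) - 3) = (-5 - ½*64)*(-6 - 3) = (-5 - 32)*(-9) = -37*(-9) = 333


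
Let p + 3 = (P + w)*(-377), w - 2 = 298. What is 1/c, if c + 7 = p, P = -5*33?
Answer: -1/50905 ≈ -1.9644e-5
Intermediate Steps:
w = 300 (w = 2 + 298 = 300)
P = -165
p = -50898 (p = -3 + (-165 + 300)*(-377) = -3 + 135*(-377) = -3 - 50895 = -50898)
c = -50905 (c = -7 - 50898 = -50905)
1/c = 1/(-50905) = -1/50905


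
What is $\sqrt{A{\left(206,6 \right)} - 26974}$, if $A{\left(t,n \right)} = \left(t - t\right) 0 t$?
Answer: $i \sqrt{26974} \approx 164.24 i$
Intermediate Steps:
$A{\left(t,n \right)} = 0$ ($A{\left(t,n \right)} = 0 \cdot 0 t = 0 t = 0$)
$\sqrt{A{\left(206,6 \right)} - 26974} = \sqrt{0 - 26974} = \sqrt{-26974} = i \sqrt{26974}$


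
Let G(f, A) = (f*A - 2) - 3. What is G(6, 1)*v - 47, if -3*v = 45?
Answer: -62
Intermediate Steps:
v = -15 (v = -⅓*45 = -15)
G(f, A) = -5 + A*f (G(f, A) = (A*f - 2) - 3 = (-2 + A*f) - 3 = -5 + A*f)
G(6, 1)*v - 47 = (-5 + 1*6)*(-15) - 47 = (-5 + 6)*(-15) - 47 = 1*(-15) - 47 = -15 - 47 = -62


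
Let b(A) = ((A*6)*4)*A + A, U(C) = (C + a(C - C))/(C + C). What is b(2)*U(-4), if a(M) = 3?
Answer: 49/4 ≈ 12.250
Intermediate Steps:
U(C) = (3 + C)/(2*C) (U(C) = (C + 3)/(C + C) = (3 + C)/((2*C)) = (3 + C)*(1/(2*C)) = (3 + C)/(2*C))
b(A) = A + 24*A**2 (b(A) = ((6*A)*4)*A + A = (24*A)*A + A = 24*A**2 + A = A + 24*A**2)
b(2)*U(-4) = (2*(1 + 24*2))*((1/2)*(3 - 4)/(-4)) = (2*(1 + 48))*((1/2)*(-1/4)*(-1)) = (2*49)*(1/8) = 98*(1/8) = 49/4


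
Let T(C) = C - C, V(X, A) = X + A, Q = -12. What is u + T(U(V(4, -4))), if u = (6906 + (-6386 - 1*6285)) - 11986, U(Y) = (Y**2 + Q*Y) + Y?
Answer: -17751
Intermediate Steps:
V(X, A) = A + X
U(Y) = Y**2 - 11*Y (U(Y) = (Y**2 - 12*Y) + Y = Y**2 - 11*Y)
T(C) = 0
u = -17751 (u = (6906 + (-6386 - 6285)) - 11986 = (6906 - 12671) - 11986 = -5765 - 11986 = -17751)
u + T(U(V(4, -4))) = -17751 + 0 = -17751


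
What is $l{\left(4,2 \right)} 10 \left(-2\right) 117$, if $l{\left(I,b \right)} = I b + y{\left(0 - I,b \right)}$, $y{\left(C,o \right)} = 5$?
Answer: $-30420$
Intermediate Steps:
$l{\left(I,b \right)} = 5 + I b$ ($l{\left(I,b \right)} = I b + 5 = 5 + I b$)
$l{\left(4,2 \right)} 10 \left(-2\right) 117 = \left(5 + 4 \cdot 2\right) 10 \left(-2\right) 117 = \left(5 + 8\right) 10 \left(-2\right) 117 = 13 \cdot 10 \left(-2\right) 117 = 130 \left(-2\right) 117 = \left(-260\right) 117 = -30420$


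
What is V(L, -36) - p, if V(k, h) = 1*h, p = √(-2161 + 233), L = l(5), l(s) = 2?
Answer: -36 - 2*I*√482 ≈ -36.0 - 43.909*I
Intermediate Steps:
L = 2
p = 2*I*√482 (p = √(-1928) = 2*I*√482 ≈ 43.909*I)
V(k, h) = h
V(L, -36) - p = -36 - 2*I*√482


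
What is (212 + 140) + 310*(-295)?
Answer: -91098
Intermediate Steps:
(212 + 140) + 310*(-295) = 352 - 91450 = -91098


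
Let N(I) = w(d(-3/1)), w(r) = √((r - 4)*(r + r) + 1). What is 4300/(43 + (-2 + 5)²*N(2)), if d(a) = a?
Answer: -2150/19 + 450*√43/19 ≈ 42.150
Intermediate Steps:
w(r) = √(1 + 2*r*(-4 + r)) (w(r) = √((-4 + r)*(2*r) + 1) = √(2*r*(-4 + r) + 1) = √(1 + 2*r*(-4 + r)))
N(I) = √43 (N(I) = √(1 - (-24)/1 + 2*(-3/1)²) = √(1 - (-24) + 2*(-3*1)²) = √(1 - 8*(-3) + 2*(-3)²) = √(1 + 24 + 2*9) = √(1 + 24 + 18) = √43)
4300/(43 + (-2 + 5)²*N(2)) = 4300/(43 + (-2 + 5)²*√43) = 4300/(43 + 3²*√43) = 4300/(43 + 9*√43)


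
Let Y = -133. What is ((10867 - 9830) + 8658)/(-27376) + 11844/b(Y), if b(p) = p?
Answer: -46504397/520144 ≈ -89.407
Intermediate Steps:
((10867 - 9830) + 8658)/(-27376) + 11844/b(Y) = ((10867 - 9830) + 8658)/(-27376) + 11844/(-133) = (1037 + 8658)*(-1/27376) + 11844*(-1/133) = 9695*(-1/27376) - 1692/19 = -9695/27376 - 1692/19 = -46504397/520144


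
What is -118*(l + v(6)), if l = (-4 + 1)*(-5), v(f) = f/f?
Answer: -1888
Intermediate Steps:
v(f) = 1
l = 15 (l = -3*(-5) = 15)
-118*(l + v(6)) = -118*(15 + 1) = -118*16 = -1888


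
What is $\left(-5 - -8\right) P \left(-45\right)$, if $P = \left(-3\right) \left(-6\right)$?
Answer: $-2430$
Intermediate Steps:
$P = 18$
$\left(-5 - -8\right) P \left(-45\right) = \left(-5 - -8\right) 18 \left(-45\right) = \left(-5 + 8\right) 18 \left(-45\right) = 3 \cdot 18 \left(-45\right) = 54 \left(-45\right) = -2430$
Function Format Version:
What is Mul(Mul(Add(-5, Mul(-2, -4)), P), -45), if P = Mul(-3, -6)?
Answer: -2430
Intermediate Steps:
P = 18
Mul(Mul(Add(-5, Mul(-2, -4)), P), -45) = Mul(Mul(Add(-5, Mul(-2, -4)), 18), -45) = Mul(Mul(Add(-5, 8), 18), -45) = Mul(Mul(3, 18), -45) = Mul(54, -45) = -2430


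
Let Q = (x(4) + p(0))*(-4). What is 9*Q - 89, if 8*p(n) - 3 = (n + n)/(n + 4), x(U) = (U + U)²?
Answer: -4813/2 ≈ -2406.5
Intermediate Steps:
x(U) = 4*U² (x(U) = (2*U)² = 4*U²)
p(n) = 3/8 + n/(4*(4 + n)) (p(n) = 3/8 + ((n + n)/(n + 4))/8 = 3/8 + ((2*n)/(4 + n))/8 = 3/8 + (2*n/(4 + n))/8 = 3/8 + n/(4*(4 + n)))
Q = -515/2 (Q = (4*4² + (12 + 5*0)/(8*(4 + 0)))*(-4) = (4*16 + (⅛)*(12 + 0)/4)*(-4) = (64 + (⅛)*(¼)*12)*(-4) = (64 + 3/8)*(-4) = (515/8)*(-4) = -515/2 ≈ -257.50)
9*Q - 89 = 9*(-515/2) - 89 = -4635/2 - 89 = -4813/2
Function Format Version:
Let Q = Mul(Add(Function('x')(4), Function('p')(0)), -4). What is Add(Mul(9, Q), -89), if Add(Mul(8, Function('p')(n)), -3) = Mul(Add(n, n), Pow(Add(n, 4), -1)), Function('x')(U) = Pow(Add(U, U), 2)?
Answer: Rational(-4813, 2) ≈ -2406.5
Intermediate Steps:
Function('x')(U) = Mul(4, Pow(U, 2)) (Function('x')(U) = Pow(Mul(2, U), 2) = Mul(4, Pow(U, 2)))
Function('p')(n) = Add(Rational(3, 8), Mul(Rational(1, 4), n, Pow(Add(4, n), -1))) (Function('p')(n) = Add(Rational(3, 8), Mul(Rational(1, 8), Mul(Add(n, n), Pow(Add(n, 4), -1)))) = Add(Rational(3, 8), Mul(Rational(1, 8), Mul(Mul(2, n), Pow(Add(4, n), -1)))) = Add(Rational(3, 8), Mul(Rational(1, 8), Mul(2, n, Pow(Add(4, n), -1)))) = Add(Rational(3, 8), Mul(Rational(1, 4), n, Pow(Add(4, n), -1))))
Q = Rational(-515, 2) (Q = Mul(Add(Mul(4, Pow(4, 2)), Mul(Rational(1, 8), Pow(Add(4, 0), -1), Add(12, Mul(5, 0)))), -4) = Mul(Add(Mul(4, 16), Mul(Rational(1, 8), Pow(4, -1), Add(12, 0))), -4) = Mul(Add(64, Mul(Rational(1, 8), Rational(1, 4), 12)), -4) = Mul(Add(64, Rational(3, 8)), -4) = Mul(Rational(515, 8), -4) = Rational(-515, 2) ≈ -257.50)
Add(Mul(9, Q), -89) = Add(Mul(9, Rational(-515, 2)), -89) = Add(Rational(-4635, 2), -89) = Rational(-4813, 2)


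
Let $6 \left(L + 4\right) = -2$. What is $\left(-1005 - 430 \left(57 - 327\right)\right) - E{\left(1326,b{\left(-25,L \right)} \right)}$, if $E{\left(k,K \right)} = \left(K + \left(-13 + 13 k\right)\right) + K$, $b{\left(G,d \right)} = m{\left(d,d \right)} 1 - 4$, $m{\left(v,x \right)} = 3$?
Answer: $97872$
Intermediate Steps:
$L = - \frac{13}{3}$ ($L = -4 + \frac{1}{6} \left(-2\right) = -4 - \frac{1}{3} = - \frac{13}{3} \approx -4.3333$)
$b{\left(G,d \right)} = -1$ ($b{\left(G,d \right)} = 3 \cdot 1 - 4 = 3 - 4 = -1$)
$E{\left(k,K \right)} = -13 + 2 K + 13 k$ ($E{\left(k,K \right)} = \left(-13 + K + 13 k\right) + K = -13 + 2 K + 13 k$)
$\left(-1005 - 430 \left(57 - 327\right)\right) - E{\left(1326,b{\left(-25,L \right)} \right)} = \left(-1005 - 430 \left(57 - 327\right)\right) - \left(-13 + 2 \left(-1\right) + 13 \cdot 1326\right) = \left(-1005 - 430 \left(57 - 327\right)\right) - \left(-13 - 2 + 17238\right) = \left(-1005 - -116100\right) - 17223 = \left(-1005 + 116100\right) - 17223 = 115095 - 17223 = 97872$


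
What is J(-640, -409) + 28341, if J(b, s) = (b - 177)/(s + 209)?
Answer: 5669017/200 ≈ 28345.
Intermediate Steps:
J(b, s) = (-177 + b)/(209 + s)
J(-640, -409) + 28341 = (-177 - 640)/(209 - 409) + 28341 = -817/(-200) + 28341 = -1/200*(-817) + 28341 = 817/200 + 28341 = 5669017/200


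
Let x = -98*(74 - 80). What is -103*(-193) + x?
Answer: 20467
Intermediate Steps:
x = 588 (x = -98*(-6) = 588)
-103*(-193) + x = -103*(-193) + 588 = 19879 + 588 = 20467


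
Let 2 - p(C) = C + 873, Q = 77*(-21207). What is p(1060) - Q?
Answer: 1631008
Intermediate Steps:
Q = -1632939
p(C) = -871 - C (p(C) = 2 - (C + 873) = 2 - (873 + C) = 2 + (-873 - C) = -871 - C)
p(1060) - Q = (-871 - 1*1060) - 1*(-1632939) = (-871 - 1060) + 1632939 = -1931 + 1632939 = 1631008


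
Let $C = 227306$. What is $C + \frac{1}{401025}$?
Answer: $\frac{91155388651}{401025} \approx 2.2731 \cdot 10^{5}$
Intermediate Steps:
$C + \frac{1}{401025} = 227306 + \frac{1}{401025} = \frac{91155388651}{401025}$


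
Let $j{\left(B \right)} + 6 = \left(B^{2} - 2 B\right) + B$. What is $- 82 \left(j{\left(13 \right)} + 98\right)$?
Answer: $-20336$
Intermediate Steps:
$j{\left(B \right)} = -6 + B^{2} - B$ ($j{\left(B \right)} = -6 + \left(\left(B^{2} - 2 B\right) + B\right) = -6 + \left(B^{2} - B\right) = -6 + B^{2} - B$)
$- 82 \left(j{\left(13 \right)} + 98\right) = - 82 \left(\left(-6 + 13^{2} - 13\right) + 98\right) = - 82 \left(\left(-6 + 169 - 13\right) + 98\right) = - 82 \left(150 + 98\right) = \left(-82\right) 248 = -20336$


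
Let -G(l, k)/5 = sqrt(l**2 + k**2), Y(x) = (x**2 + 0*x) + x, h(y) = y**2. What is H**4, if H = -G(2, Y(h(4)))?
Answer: 3421390090000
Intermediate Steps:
Y(x) = x + x**2 (Y(x) = (x**2 + 0) + x = x**2 + x = x + x**2)
G(l, k) = -5*sqrt(k**2 + l**2) (G(l, k) = -5*sqrt(l**2 + k**2) = -5*sqrt(k**2 + l**2))
H = 10*sqrt(18497) (H = -(-5)*sqrt((4**2*(1 + 4**2))**2 + 2**2) = -(-5)*sqrt((16*(1 + 16))**2 + 4) = -(-5)*sqrt((16*17)**2 + 4) = -(-5)*sqrt(272**2 + 4) = -(-5)*sqrt(73984 + 4) = -(-5)*sqrt(73988) = -(-5)*2*sqrt(18497) = -(-10)*sqrt(18497) = 10*sqrt(18497) ≈ 1360.0)
H**4 = (10*sqrt(18497))**4 = 3421390090000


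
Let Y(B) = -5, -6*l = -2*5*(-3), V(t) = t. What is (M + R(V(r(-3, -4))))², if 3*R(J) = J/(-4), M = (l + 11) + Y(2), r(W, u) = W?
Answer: 25/16 ≈ 1.5625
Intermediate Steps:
l = -5 (l = -(-2*5)*(-3)/6 = -(-5)*(-3)/3 = -⅙*30 = -5)
M = 1 (M = (-5 + 11) - 5 = 6 - 5 = 1)
R(J) = -J/12 (R(J) = (J/(-4))/3 = (J*(-¼))/3 = (-J/4)/3 = -J/12)
(M + R(V(r(-3, -4))))² = (1 - 1/12*(-3))² = (1 + ¼)² = (5/4)² = 25/16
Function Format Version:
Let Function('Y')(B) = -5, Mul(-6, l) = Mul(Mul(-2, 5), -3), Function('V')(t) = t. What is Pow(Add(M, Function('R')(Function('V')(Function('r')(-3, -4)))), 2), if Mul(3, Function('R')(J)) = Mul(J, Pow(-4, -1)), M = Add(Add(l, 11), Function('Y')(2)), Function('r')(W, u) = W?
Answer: Rational(25, 16) ≈ 1.5625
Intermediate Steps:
l = -5 (l = Mul(Rational(-1, 6), Mul(Mul(-2, 5), -3)) = Mul(Rational(-1, 6), Mul(-10, -3)) = Mul(Rational(-1, 6), 30) = -5)
M = 1 (M = Add(Add(-5, 11), -5) = Add(6, -5) = 1)
Function('R')(J) = Mul(Rational(-1, 12), J) (Function('R')(J) = Mul(Rational(1, 3), Mul(J, Pow(-4, -1))) = Mul(Rational(1, 3), Mul(J, Rational(-1, 4))) = Mul(Rational(1, 3), Mul(Rational(-1, 4), J)) = Mul(Rational(-1, 12), J))
Pow(Add(M, Function('R')(Function('V')(Function('r')(-3, -4)))), 2) = Pow(Add(1, Mul(Rational(-1, 12), -3)), 2) = Pow(Add(1, Rational(1, 4)), 2) = Pow(Rational(5, 4), 2) = Rational(25, 16)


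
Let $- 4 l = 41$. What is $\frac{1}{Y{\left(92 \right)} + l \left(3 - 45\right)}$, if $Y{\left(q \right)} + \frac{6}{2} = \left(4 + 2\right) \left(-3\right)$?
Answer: $\frac{2}{819} \approx 0.002442$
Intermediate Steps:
$l = - \frac{41}{4}$ ($l = \left(- \frac{1}{4}\right) 41 = - \frac{41}{4} \approx -10.25$)
$Y{\left(q \right)} = -21$ ($Y{\left(q \right)} = -3 + \left(4 + 2\right) \left(-3\right) = -3 + 6 \left(-3\right) = -3 - 18 = -21$)
$\frac{1}{Y{\left(92 \right)} + l \left(3 - 45\right)} = \frac{1}{-21 - \frac{41 \left(3 - 45\right)}{4}} = \frac{1}{-21 - - \frac{861}{2}} = \frac{1}{-21 + \frac{861}{2}} = \frac{1}{\frac{819}{2}} = \frac{2}{819}$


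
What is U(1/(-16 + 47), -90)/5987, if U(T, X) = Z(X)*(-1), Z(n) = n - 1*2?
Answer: 92/5987 ≈ 0.015367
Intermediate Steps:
Z(n) = -2 + n (Z(n) = n - 2 = -2 + n)
U(T, X) = 2 - X (U(T, X) = (-2 + X)*(-1) = 2 - X)
U(1/(-16 + 47), -90)/5987 = (2 - 1*(-90))/5987 = (2 + 90)*(1/5987) = 92*(1/5987) = 92/5987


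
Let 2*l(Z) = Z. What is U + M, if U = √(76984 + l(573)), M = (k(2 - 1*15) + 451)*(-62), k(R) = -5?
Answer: -27652 + 73*√58/2 ≈ -27374.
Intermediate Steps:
l(Z) = Z/2
M = -27652 (M = (-5 + 451)*(-62) = 446*(-62) = -27652)
U = 73*√58/2 (U = √(76984 + (½)*573) = √(76984 + 573/2) = √(154541/2) = 73*√58/2 ≈ 277.98)
U + M = 73*√58/2 - 27652 = -27652 + 73*√58/2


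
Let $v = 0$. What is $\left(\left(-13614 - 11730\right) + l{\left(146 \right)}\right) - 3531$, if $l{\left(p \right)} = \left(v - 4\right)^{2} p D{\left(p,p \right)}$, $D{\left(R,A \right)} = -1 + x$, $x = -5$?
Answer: $-42891$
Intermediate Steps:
$D{\left(R,A \right)} = -6$ ($D{\left(R,A \right)} = -1 - 5 = -6$)
$l{\left(p \right)} = - 96 p$ ($l{\left(p \right)} = \left(0 - 4\right)^{2} p \left(-6\right) = \left(-4\right)^{2} p \left(-6\right) = 16 p \left(-6\right) = - 96 p$)
$\left(\left(-13614 - 11730\right) + l{\left(146 \right)}\right) - 3531 = \left(\left(-13614 - 11730\right) - 14016\right) - 3531 = \left(-25344 - 14016\right) - 3531 = -39360 - 3531 = -42891$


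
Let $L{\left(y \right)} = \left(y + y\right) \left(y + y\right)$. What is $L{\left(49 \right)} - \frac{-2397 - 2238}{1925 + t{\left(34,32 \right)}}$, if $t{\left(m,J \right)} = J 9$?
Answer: $\frac{21258287}{2213} \approx 9606.1$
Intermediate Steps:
$t{\left(m,J \right)} = 9 J$
$L{\left(y \right)} = 4 y^{2}$ ($L{\left(y \right)} = 2 y 2 y = 4 y^{2}$)
$L{\left(49 \right)} - \frac{-2397 - 2238}{1925 + t{\left(34,32 \right)}} = 4 \cdot 49^{2} - \frac{-2397 - 2238}{1925 + 9 \cdot 32} = 4 \cdot 2401 - - \frac{4635}{1925 + 288} = 9604 - - \frac{4635}{2213} = 9604 + \frac{4635}{2213} = \frac{21258287}{2213}$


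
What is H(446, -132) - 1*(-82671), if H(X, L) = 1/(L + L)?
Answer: 21825143/264 ≈ 82671.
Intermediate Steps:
H(X, L) = 1/(2*L)
H(446, -132) - 1*(-82671) = (½)/(-132) - 1*(-82671) = (½)*(-1/132) + 82671 = -1/264 + 82671 = 21825143/264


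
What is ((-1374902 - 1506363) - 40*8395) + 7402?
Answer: -3209663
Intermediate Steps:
((-1374902 - 1506363) - 40*8395) + 7402 = (-2881265 - 335800) + 7402 = -3217065 + 7402 = -3209663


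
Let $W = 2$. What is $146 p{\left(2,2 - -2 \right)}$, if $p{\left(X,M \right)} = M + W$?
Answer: $876$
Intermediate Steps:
$p{\left(X,M \right)} = 2 + M$ ($p{\left(X,M \right)} = M + 2 = 2 + M$)
$146 p{\left(2,2 - -2 \right)} = 146 \left(2 + \left(2 - -2\right)\right) = 146 \left(2 + \left(2 + 2\right)\right) = 146 \left(2 + 4\right) = 146 \cdot 6 = 876$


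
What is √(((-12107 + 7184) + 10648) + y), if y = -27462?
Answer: I*√21737 ≈ 147.43*I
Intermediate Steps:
√(((-12107 + 7184) + 10648) + y) = √(((-12107 + 7184) + 10648) - 27462) = √((-4923 + 10648) - 27462) = √(5725 - 27462) = √(-21737) = I*√21737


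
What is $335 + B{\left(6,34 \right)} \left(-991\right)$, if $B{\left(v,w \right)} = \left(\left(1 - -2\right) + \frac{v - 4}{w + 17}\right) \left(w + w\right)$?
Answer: $- \frac{613415}{3} \approx -2.0447 \cdot 10^{5}$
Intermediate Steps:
$B{\left(v,w \right)} = 2 w \left(3 + \frac{-4 + v}{17 + w}\right)$ ($B{\left(v,w \right)} = \left(\left(1 + 2\right) + \frac{-4 + v}{17 + w}\right) 2 w = \left(3 + \frac{-4 + v}{17 + w}\right) 2 w = 2 w \left(3 + \frac{-4 + v}{17 + w}\right)$)
$335 + B{\left(6,34 \right)} \left(-991\right) = 335 + 2 \cdot 34 \frac{1}{17 + 34} \left(47 + 6 + 3 \cdot 34\right) \left(-991\right) = 335 + 2 \cdot 34 \cdot \frac{1}{51} \left(47 + 6 + 102\right) \left(-991\right) = 335 + 2 \cdot 34 \cdot \frac{1}{51} \cdot 155 \left(-991\right) = 335 + \frac{620}{3} \left(-991\right) = 335 - \frac{614420}{3} = - \frac{613415}{3}$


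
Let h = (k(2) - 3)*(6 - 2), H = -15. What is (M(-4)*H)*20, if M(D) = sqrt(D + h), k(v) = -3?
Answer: -600*I*sqrt(7) ≈ -1587.5*I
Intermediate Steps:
h = -24 (h = (-3 - 3)*(6 - 2) = -6*4 = -24)
M(D) = sqrt(-24 + D) (M(D) = sqrt(D - 24) = sqrt(-24 + D))
(M(-4)*H)*20 = (sqrt(-24 - 4)*(-15))*20 = (sqrt(-28)*(-15))*20 = ((2*I*sqrt(7))*(-15))*20 = -30*I*sqrt(7)*20 = -600*I*sqrt(7)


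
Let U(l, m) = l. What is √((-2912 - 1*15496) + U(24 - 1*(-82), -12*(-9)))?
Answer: I*√18302 ≈ 135.28*I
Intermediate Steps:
√((-2912 - 1*15496) + U(24 - 1*(-82), -12*(-9))) = √((-2912 - 1*15496) + (24 - 1*(-82))) = √((-2912 - 15496) + (24 + 82)) = √(-18408 + 106) = √(-18302) = I*√18302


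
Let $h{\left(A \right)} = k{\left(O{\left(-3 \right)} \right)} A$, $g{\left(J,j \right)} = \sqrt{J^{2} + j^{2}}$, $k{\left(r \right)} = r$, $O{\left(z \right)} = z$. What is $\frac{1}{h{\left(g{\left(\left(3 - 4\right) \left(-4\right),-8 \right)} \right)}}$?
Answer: $- \frac{\sqrt{5}}{60} \approx -0.037268$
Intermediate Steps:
$h{\left(A \right)} = - 3 A$
$\frac{1}{h{\left(g{\left(\left(3 - 4\right) \left(-4\right),-8 \right)} \right)}} = \frac{1}{\left(-3\right) \sqrt{\left(\left(3 - 4\right) \left(-4\right)\right)^{2} + \left(-8\right)^{2}}} = \frac{1}{\left(-3\right) \sqrt{\left(\left(-1\right) \left(-4\right)\right)^{2} + 64}} = \frac{1}{\left(-3\right) \sqrt{4^{2} + 64}} = \frac{1}{\left(-3\right) \sqrt{16 + 64}} = \frac{1}{\left(-3\right) \sqrt{80}} = \frac{1}{\left(-3\right) 4 \sqrt{5}} = \frac{1}{\left(-12\right) \sqrt{5}} = - \frac{\sqrt{5}}{60}$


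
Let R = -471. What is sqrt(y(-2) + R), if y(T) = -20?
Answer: I*sqrt(491) ≈ 22.159*I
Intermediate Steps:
sqrt(y(-2) + R) = sqrt(-20 - 471) = sqrt(-491) = I*sqrt(491)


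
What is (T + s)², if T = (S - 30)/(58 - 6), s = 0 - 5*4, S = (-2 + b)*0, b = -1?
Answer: 286225/676 ≈ 423.41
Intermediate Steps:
S = 0 (S = (-2 - 1)*0 = -3*0 = 0)
s = -20 (s = 0 - 20 = -20)
T = -15/26 (T = (0 - 30)/(58 - 6) = -30/52 = -30*1/52 = -15/26 ≈ -0.57692)
(T + s)² = (-15/26 - 20)² = (-535/26)² = 286225/676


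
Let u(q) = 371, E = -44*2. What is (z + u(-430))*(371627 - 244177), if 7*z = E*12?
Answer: 196400450/7 ≈ 2.8057e+7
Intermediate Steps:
E = -88
z = -1056/7 (z = (-88*12)/7 = (1/7)*(-1056) = -1056/7 ≈ -150.86)
(z + u(-430))*(371627 - 244177) = (-1056/7 + 371)*(371627 - 244177) = (1541/7)*127450 = 196400450/7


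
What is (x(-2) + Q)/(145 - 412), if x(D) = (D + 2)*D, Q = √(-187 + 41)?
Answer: -I*√146/267 ≈ -0.045255*I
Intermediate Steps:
Q = I*√146 (Q = √(-146) = I*√146 ≈ 12.083*I)
x(D) = D*(2 + D) (x(D) = (2 + D)*D = D*(2 + D))
(x(-2) + Q)/(145 - 412) = (-2*(2 - 2) + I*√146)/(145 - 412) = (-2*0 + I*√146)/(-267) = (0 + I*√146)*(-1/267) = (I*√146)*(-1/267) = -I*√146/267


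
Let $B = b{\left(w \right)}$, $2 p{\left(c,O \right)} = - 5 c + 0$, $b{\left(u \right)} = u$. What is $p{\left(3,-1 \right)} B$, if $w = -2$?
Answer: $15$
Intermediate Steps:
$p{\left(c,O \right)} = - \frac{5 c}{2}$ ($p{\left(c,O \right)} = \frac{- 5 c + 0}{2} = \frac{\left(-5\right) c}{2} = - \frac{5 c}{2}$)
$B = -2$
$p{\left(3,-1 \right)} B = \left(- \frac{5}{2}\right) 3 \left(-2\right) = \left(- \frac{15}{2}\right) \left(-2\right) = 15$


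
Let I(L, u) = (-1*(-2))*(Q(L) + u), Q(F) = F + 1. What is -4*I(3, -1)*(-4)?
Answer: 96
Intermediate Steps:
Q(F) = 1 + F
I(L, u) = 2 + 2*L + 2*u (I(L, u) = (-1*(-2))*((1 + L) + u) = 2*(1 + L + u) = 2 + 2*L + 2*u)
-4*I(3, -1)*(-4) = -4*(2 + 2*3 + 2*(-1))*(-4) = -4*(2 + 6 - 2)*(-4) = -4*6*(-4) = -24*(-4) = 96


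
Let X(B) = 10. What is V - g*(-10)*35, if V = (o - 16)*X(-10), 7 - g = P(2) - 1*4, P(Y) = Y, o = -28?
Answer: 2710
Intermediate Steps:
g = 9 (g = 7 - (2 - 1*4) = 7 - (2 - 4) = 7 - 1*(-2) = 7 + 2 = 9)
V = -440 (V = (-28 - 16)*10 = -44*10 = -440)
V - g*(-10)*35 = -440 - 9*(-10)*35 = -440 - (-90)*35 = -440 - 1*(-3150) = -440 + 3150 = 2710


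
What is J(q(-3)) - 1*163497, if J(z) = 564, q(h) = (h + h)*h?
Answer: -162933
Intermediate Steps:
q(h) = 2*h² (q(h) = (2*h)*h = 2*h²)
J(q(-3)) - 1*163497 = 564 - 1*163497 = 564 - 163497 = -162933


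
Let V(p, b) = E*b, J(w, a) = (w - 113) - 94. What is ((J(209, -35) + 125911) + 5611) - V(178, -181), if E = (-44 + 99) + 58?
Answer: 151977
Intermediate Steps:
J(w, a) = -207 + w (J(w, a) = (-113 + w) - 94 = -207 + w)
E = 113 (E = 55 + 58 = 113)
V(p, b) = 113*b
((J(209, -35) + 125911) + 5611) - V(178, -181) = (((-207 + 209) + 125911) + 5611) - 113*(-181) = ((2 + 125911) + 5611) - 1*(-20453) = (125913 + 5611) + 20453 = 131524 + 20453 = 151977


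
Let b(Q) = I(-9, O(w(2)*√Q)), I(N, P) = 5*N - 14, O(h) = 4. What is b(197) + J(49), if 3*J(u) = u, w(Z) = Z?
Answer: -128/3 ≈ -42.667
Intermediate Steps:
J(u) = u/3
I(N, P) = -14 + 5*N
b(Q) = -59 (b(Q) = -14 + 5*(-9) = -14 - 45 = -59)
b(197) + J(49) = -59 + (⅓)*49 = -59 + 49/3 = -128/3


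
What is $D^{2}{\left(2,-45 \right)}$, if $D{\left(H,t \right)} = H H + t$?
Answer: $1681$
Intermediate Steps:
$D{\left(H,t \right)} = t + H^{2}$ ($D{\left(H,t \right)} = H^{2} + t = t + H^{2}$)
$D^{2}{\left(2,-45 \right)} = \left(-45 + 2^{2}\right)^{2} = \left(-45 + 4\right)^{2} = \left(-41\right)^{2} = 1681$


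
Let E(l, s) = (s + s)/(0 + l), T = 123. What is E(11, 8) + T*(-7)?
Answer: -9455/11 ≈ -859.54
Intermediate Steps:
E(l, s) = 2*s/l (E(l, s) = (2*s)/l = 2*s/l)
E(11, 8) + T*(-7) = 2*8/11 + 123*(-7) = 2*8*(1/11) - 861 = 16/11 - 861 = -9455/11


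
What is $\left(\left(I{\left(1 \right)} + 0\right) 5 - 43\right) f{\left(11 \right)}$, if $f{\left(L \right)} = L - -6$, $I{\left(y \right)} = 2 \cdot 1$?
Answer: $-561$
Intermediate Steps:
$I{\left(y \right)} = 2$
$f{\left(L \right)} = 6 + L$ ($f{\left(L \right)} = L + 6 = 6 + L$)
$\left(\left(I{\left(1 \right)} + 0\right) 5 - 43\right) f{\left(11 \right)} = \left(\left(2 + 0\right) 5 - 43\right) \left(6 + 11\right) = \left(2 \cdot 5 - 43\right) 17 = \left(10 - 43\right) 17 = \left(-33\right) 17 = -561$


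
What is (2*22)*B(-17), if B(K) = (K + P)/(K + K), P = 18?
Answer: -22/17 ≈ -1.2941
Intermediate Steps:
B(K) = (18 + K)/(2*K) (B(K) = (K + 18)/(K + K) = (18 + K)/((2*K)) = (18 + K)*(1/(2*K)) = (18 + K)/(2*K))
(2*22)*B(-17) = (2*22)*((½)*(18 - 17)/(-17)) = 44*((½)*(-1/17)*1) = 44*(-1/34) = -22/17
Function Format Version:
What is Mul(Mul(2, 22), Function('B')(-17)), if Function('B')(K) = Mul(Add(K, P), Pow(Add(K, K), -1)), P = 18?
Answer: Rational(-22, 17) ≈ -1.2941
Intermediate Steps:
Function('B')(K) = Mul(Rational(1, 2), Pow(K, -1), Add(18, K)) (Function('B')(K) = Mul(Add(K, 18), Pow(Add(K, K), -1)) = Mul(Add(18, K), Pow(Mul(2, K), -1)) = Mul(Add(18, K), Mul(Rational(1, 2), Pow(K, -1))) = Mul(Rational(1, 2), Pow(K, -1), Add(18, K)))
Mul(Mul(2, 22), Function('B')(-17)) = Mul(Mul(2, 22), Mul(Rational(1, 2), Pow(-17, -1), Add(18, -17))) = Mul(44, Mul(Rational(1, 2), Rational(-1, 17), 1)) = Mul(44, Rational(-1, 34)) = Rational(-22, 17)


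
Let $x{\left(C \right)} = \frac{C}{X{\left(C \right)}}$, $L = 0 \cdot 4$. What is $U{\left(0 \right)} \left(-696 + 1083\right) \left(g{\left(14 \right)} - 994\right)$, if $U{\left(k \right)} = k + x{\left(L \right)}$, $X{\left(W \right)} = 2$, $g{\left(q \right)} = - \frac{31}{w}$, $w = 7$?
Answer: $0$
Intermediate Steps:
$g{\left(q \right)} = - \frac{31}{7}$
$L = 0$
$x{\left(C \right)} = \frac{C}{2}$
$U{\left(k \right)} = k$ ($U{\left(k \right)} = k + \frac{1}{2} \cdot 0 = k + 0 = k$)
$U{\left(0 \right)} \left(-696 + 1083\right) \left(g{\left(14 \right)} - 994\right) = 0 \left(-696 + 1083\right) \left(- \frac{31}{7} - 994\right) = 0 \cdot 387 \left(- \frac{6989}{7}\right) = 0 \left(- \frac{2704743}{7}\right) = 0$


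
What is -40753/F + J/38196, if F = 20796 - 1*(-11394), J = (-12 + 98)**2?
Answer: -109877029/102460770 ≈ -1.0724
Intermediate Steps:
J = 7396 (J = 86**2 = 7396)
F = 32190 (F = 20796 + 11394 = 32190)
-40753/F + J/38196 = -40753/32190 + 7396/38196 = -40753*1/32190 + 7396*(1/38196) = -40753/32190 + 1849/9549 = -109877029/102460770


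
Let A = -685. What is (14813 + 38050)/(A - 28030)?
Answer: -52863/28715 ≈ -1.8410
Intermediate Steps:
(14813 + 38050)/(A - 28030) = (14813 + 38050)/(-685 - 28030) = 52863/(-28715) = 52863*(-1/28715) = -52863/28715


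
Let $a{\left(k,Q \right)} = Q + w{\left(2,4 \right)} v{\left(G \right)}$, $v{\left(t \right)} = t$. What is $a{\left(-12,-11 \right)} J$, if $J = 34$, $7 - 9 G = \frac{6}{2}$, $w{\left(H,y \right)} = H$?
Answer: $- \frac{3094}{9} \approx -343.78$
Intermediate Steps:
$G = \frac{4}{9}$ ($G = \frac{7}{9} - \frac{6 \cdot \frac{1}{2}}{9} = \frac{7}{9} - \frac{1}{3} = \frac{4}{9} \approx 0.44444$)
$a{\left(k,Q \right)} = \frac{8}{9} + Q$ ($a{\left(k,Q \right)} = Q + 2 \cdot \frac{4}{9} = Q + \frac{8}{9} = \frac{8}{9} + Q$)
$a{\left(-12,-11 \right)} J = \left(\frac{8}{9} - 11\right) 34 = \left(- \frac{91}{9}\right) 34 = - \frac{3094}{9}$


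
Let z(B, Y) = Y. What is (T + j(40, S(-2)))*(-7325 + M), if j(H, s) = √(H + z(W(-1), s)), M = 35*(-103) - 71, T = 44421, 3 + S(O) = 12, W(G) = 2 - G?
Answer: -488752428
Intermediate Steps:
S(O) = 9 (S(O) = -3 + 12 = 9)
M = -3676 (M = -3605 - 71 = -3676)
j(H, s) = √(H + s)
(T + j(40, S(-2)))*(-7325 + M) = (44421 + √(40 + 9))*(-7325 - 3676) = (44421 + √49)*(-11001) = (44421 + 7)*(-11001) = 44428*(-11001) = -488752428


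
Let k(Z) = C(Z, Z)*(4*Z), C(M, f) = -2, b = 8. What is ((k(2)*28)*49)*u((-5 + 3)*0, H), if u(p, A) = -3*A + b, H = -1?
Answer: -241472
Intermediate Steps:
k(Z) = -8*Z
u(p, A) = 8 - 3*A (u(p, A) = -3*A + 8 = 8 - 3*A)
((k(2)*28)*49)*u((-5 + 3)*0, H) = ((-8*2*28)*49)*(8 - 3*(-1)) = (-16*28*49)*(8 + 3) = -448*49*11 = -21952*11 = -241472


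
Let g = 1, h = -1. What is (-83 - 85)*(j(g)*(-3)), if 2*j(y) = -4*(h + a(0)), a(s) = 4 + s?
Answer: -3024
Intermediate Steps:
j(y) = -6 (j(y) = (-4*(-1 + (4 + 0)))/2 = (-4*(-1 + 4))/2 = (-4*3)/2 = (½)*(-12) = -6)
(-83 - 85)*(j(g)*(-3)) = (-83 - 85)*(-6*(-3)) = -168*18 = -3024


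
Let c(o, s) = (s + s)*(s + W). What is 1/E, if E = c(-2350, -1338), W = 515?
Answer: 1/2202348 ≈ 4.5406e-7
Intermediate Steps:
c(o, s) = 2*s*(515 + s) (c(o, s) = (s + s)*(s + 515) = (2*s)*(515 + s) = 2*s*(515 + s))
E = 2202348 (E = 2*(-1338)*(515 - 1338) = 2*(-1338)*(-823) = 2202348)
1/E = 1/2202348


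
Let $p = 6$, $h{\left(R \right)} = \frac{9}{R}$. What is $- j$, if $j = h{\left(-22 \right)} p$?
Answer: $\frac{27}{11} \approx 2.4545$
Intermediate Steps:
$j = - \frac{27}{11}$ ($j = \frac{9}{-22} \cdot 6 = 9 \left(- \frac{1}{22}\right) 6 = \left(- \frac{9}{22}\right) 6 = - \frac{27}{11} \approx -2.4545$)
$- j = \left(-1\right) \left(- \frac{27}{11}\right) = \frac{27}{11}$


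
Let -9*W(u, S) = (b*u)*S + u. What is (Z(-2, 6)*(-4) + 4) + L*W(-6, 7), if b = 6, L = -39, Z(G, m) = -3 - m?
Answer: -1078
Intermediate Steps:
W(u, S) = -u/9 - 2*S*u/3 (W(u, S) = -((6*u)*S + u)/9 = -(6*S*u + u)/9 = -(u + 6*S*u)/9 = -u/9 - 2*S*u/3)
(Z(-2, 6)*(-4) + 4) + L*W(-6, 7) = ((-3 - 1*6)*(-4) + 4) - (-13)*(-6)*(1 + 6*7)/3 = ((-3 - 6)*(-4) + 4) - (-13)*(-6)*(1 + 42)/3 = (-9*(-4) + 4) - (-13)*(-6)*43/3 = (36 + 4) - 39*86/3 = 40 - 1118 = -1078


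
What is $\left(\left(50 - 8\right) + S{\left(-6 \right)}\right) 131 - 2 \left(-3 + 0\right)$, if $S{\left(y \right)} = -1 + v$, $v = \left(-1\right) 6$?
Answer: $4591$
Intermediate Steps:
$v = -6$
$S{\left(y \right)} = -7$ ($S{\left(y \right)} = -1 - 6 = -7$)
$\left(\left(50 - 8\right) + S{\left(-6 \right)}\right) 131 - 2 \left(-3 + 0\right) = \left(\left(50 - 8\right) - 7\right) 131 - 2 \left(-3 + 0\right) = \left(42 - 7\right) 131 - -6 = 35 \cdot 131 + 6 = 4585 + 6 = 4591$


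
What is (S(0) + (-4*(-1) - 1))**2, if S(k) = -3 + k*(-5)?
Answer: 0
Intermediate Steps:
S(k) = -3 - 5*k
(S(0) + (-4*(-1) - 1))**2 = ((-3 - 5*0) + (-4*(-1) - 1))**2 = ((-3 + 0) + (4 - 1))**2 = (-3 + 3)**2 = 0**2 = 0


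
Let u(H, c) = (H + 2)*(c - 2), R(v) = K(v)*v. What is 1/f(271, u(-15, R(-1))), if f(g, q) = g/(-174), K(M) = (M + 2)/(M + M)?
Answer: -174/271 ≈ -0.64207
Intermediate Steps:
K(M) = (2 + M)/(2*M) (K(M) = (2 + M)/((2*M)) = (2 + M)*(1/(2*M)) = (2 + M)/(2*M))
R(v) = 1 + v/2 (R(v) = ((2 + v)/(2*v))*v = 1 + v/2)
u(H, c) = (-2 + c)*(2 + H) (u(H, c) = (2 + H)*(-2 + c) = (-2 + c)*(2 + H))
f(g, q) = -g/174 (f(g, q) = g*(-1/174) = -g/174)
1/f(271, u(-15, R(-1))) = 1/(-1/174*271) = 1/(-271/174) = -174/271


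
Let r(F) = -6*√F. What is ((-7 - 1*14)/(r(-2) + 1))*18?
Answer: -378/73 - 2268*I*√2/73 ≈ -5.1781 - 43.938*I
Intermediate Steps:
((-7 - 1*14)/(r(-2) + 1))*18 = ((-7 - 1*14)/(-6*I*√2 + 1))*18 = ((-7 - 14)/(-6*I*√2 + 1))*18 = (-21/(-6*I*√2 + 1))*18 = (-21/(1 - 6*I*√2))*18 = -21/(1 - 6*I*√2)*18 = -378/(1 - 6*I*√2)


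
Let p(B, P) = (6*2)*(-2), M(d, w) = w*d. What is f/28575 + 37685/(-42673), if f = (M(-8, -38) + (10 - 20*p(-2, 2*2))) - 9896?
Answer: -488419507/406460325 ≈ -1.2016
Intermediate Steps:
M(d, w) = d*w
p(B, P) = -24 (p(B, P) = 12*(-2) = -24)
f = -9102 (f = (-8*(-38) + (10 - 20*(-24))) - 9896 = (304 + (10 + 480)) - 9896 = (304 + 490) - 9896 = 794 - 9896 = -9102)
f/28575 + 37685/(-42673) = -9102/28575 + 37685/(-42673) = -9102*1/28575 + 37685*(-1/42673) = -3034/9525 - 37685/42673 = -488419507/406460325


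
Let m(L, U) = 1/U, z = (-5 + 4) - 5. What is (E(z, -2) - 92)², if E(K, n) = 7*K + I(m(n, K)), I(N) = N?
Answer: 648025/36 ≈ 18001.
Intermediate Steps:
z = -6 (z = -1 - 5 = -6)
E(K, n) = 1/K + 7*K (E(K, n) = 7*K + 1/K = 1/K + 7*K)
(E(z, -2) - 92)² = ((1/(-6) + 7*(-6)) - 92)² = ((-⅙ - 42) - 92)² = (-253/6 - 92)² = (-805/6)² = 648025/36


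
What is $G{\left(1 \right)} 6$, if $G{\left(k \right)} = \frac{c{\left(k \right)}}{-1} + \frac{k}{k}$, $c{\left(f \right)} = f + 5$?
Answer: $-30$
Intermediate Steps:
$c{\left(f \right)} = 5 + f$
$G{\left(k \right)} = -4 - k$ ($G{\left(k \right)} = \frac{5 + k}{-1} + \frac{k}{k} = \left(5 + k\right) \left(-1\right) + 1 = \left(-5 - k\right) + 1 = -4 - k$)
$G{\left(1 \right)} 6 = \left(-4 - 1\right) 6 = \left(-5\right) 6 = -30$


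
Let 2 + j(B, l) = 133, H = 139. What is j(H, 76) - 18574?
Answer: -18443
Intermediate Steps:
j(B, l) = 131 (j(B, l) = -2 + 133 = 131)
j(H, 76) - 18574 = 131 - 18574 = -18443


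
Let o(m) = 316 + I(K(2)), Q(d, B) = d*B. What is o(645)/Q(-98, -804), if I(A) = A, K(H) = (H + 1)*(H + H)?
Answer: 41/9849 ≈ 0.0041629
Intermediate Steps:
K(H) = 2*H*(1 + H) (K(H) = (1 + H)*(2*H) = 2*H*(1 + H))
Q(d, B) = B*d
o(m) = 328 (o(m) = 316 + 2*2*(1 + 2) = 316 + 2*2*3 = 316 + 12 = 328)
o(645)/Q(-98, -804) = 328/((-804*(-98))) = 328/78792 = 328*(1/78792) = 41/9849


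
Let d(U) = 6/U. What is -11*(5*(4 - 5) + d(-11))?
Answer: 61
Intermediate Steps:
-11*(5*(4 - 5) + d(-11)) = -11*(5*(4 - 5) + 6/(-11)) = -11*(5*(-1) + 6*(-1/11)) = -11*(-5 - 6/11) = -11*(-61/11) = 61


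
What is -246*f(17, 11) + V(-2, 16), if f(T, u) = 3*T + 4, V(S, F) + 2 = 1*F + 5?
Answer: -13511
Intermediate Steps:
V(S, F) = 3 + F (V(S, F) = -2 + (1*F + 5) = -2 + (F + 5) = -2 + (5 + F) = 3 + F)
f(T, u) = 4 + 3*T
-246*f(17, 11) + V(-2, 16) = -246*(4 + 3*17) + (3 + 16) = -246*(4 + 51) + 19 = -246*55 + 19 = -13530 + 19 = -13511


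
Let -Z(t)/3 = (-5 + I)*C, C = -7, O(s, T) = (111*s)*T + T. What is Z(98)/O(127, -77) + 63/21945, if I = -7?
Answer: 1203/387695 ≈ 0.0031030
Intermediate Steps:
O(s, T) = T + 111*T*s (O(s, T) = 111*T*s + T = T + 111*T*s)
Z(t) = -252 (Z(t) = -3*(-5 - 7)*(-7) = -(-36)*(-7) = -3*84 = -252)
Z(98)/O(127, -77) + 63/21945 = -252*(-1/(77*(1 + 111*127))) + 63/21945 = -252*(-1/(77*(1 + 14097))) + 63*(1/21945) = -252/((-77*14098)) + 3/1045 = -252/(-1085546) + 3/1045 = -252*(-1/1085546) + 3/1045 = 18/77539 + 3/1045 = 1203/387695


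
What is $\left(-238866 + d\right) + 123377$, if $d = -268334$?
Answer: $-383823$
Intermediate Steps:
$\left(-238866 + d\right) + 123377 = \left(-238866 - 268334\right) + 123377 = -507200 + 123377 = -383823$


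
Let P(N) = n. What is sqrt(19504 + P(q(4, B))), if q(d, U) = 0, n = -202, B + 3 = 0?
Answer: sqrt(19302) ≈ 138.93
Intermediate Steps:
B = -3 (B = -3 + 0 = -3)
P(N) = -202
sqrt(19504 + P(q(4, B))) = sqrt(19504 - 202) = sqrt(19302)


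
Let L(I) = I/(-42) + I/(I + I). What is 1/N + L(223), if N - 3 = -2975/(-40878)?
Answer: -11828071/2637789 ≈ -4.4841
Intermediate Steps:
L(I) = ½ - I/42 (L(I) = I*(-1/42) + I/((2*I)) = -I/42 + I*(1/(2*I)) = -I/42 + ½ = ½ - I/42)
N = 125609/40878 (N = 3 - 2975/(-40878) = 3 - 2975*(-1/40878) = 3 + 2975/40878 = 125609/40878 ≈ 3.0728)
1/N + L(223) = 1/(125609/40878) + (½ - 1/42*223) = 40878/125609 + (½ - 223/42) = 40878/125609 - 101/21 = -11828071/2637789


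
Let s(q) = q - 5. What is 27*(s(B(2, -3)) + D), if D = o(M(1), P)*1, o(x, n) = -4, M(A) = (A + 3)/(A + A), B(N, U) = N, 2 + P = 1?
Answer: -189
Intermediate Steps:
P = -1 (P = -2 + 1 = -1)
M(A) = (3 + A)/(2*A) (M(A) = (3 + A)/((2*A)) = (3 + A)*(1/(2*A)) = (3 + A)/(2*A))
s(q) = -5 + q
D = -4 (D = -4*1 = -4)
27*(s(B(2, -3)) + D) = 27*((-5 + 2) - 4) = 27*(-3 - 4) = 27*(-7) = -189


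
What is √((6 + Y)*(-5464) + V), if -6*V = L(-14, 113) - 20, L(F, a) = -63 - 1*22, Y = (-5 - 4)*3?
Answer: √459046/2 ≈ 338.76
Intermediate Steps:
Y = -27 (Y = -9*3 = -27)
L(F, a) = -85 (L(F, a) = -63 - 22 = -85)
V = 35/2 (V = -(-85 - 20)/6 = -⅙*(-105) = 35/2 ≈ 17.500)
√((6 + Y)*(-5464) + V) = √((6 - 27)*(-5464) + 35/2) = √(-21*(-5464) + 35/2) = √(114744 + 35/2) = √(229523/2) = √459046/2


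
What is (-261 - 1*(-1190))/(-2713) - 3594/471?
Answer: -3396027/425941 ≈ -7.9730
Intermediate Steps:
(-261 - 1*(-1190))/(-2713) - 3594/471 = (-261 + 1190)*(-1/2713) - 3594*1/471 = 929*(-1/2713) - 1198/157 = -929/2713 - 1198/157 = -3396027/425941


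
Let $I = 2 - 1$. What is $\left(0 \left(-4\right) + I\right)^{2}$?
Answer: $1$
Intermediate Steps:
$I = 1$ ($I = 2 - 1 = 1$)
$\left(0 \left(-4\right) + I\right)^{2} = \left(0 \left(-4\right) + 1\right)^{2} = \left(0 + 1\right)^{2} = 1^{2} = 1$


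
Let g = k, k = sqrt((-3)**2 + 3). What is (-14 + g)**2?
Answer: 208 - 56*sqrt(3) ≈ 111.01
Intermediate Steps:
k = 2*sqrt(3) (k = sqrt(9 + 3) = sqrt(12) = 2*sqrt(3) ≈ 3.4641)
g = 2*sqrt(3) ≈ 3.4641
(-14 + g)**2 = (-14 + 2*sqrt(3))**2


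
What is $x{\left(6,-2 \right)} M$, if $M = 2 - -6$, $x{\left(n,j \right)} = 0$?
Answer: $0$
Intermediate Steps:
$M = 8$ ($M = 2 + 6 = 8$)
$x{\left(6,-2 \right)} M = 0 \cdot 8 = 0$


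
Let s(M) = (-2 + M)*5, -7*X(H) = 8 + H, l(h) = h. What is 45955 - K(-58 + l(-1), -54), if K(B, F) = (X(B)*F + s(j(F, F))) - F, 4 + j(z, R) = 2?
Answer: 324201/7 ≈ 46314.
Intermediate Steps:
j(z, R) = -2 (j(z, R) = -4 + 2 = -2)
X(H) = -8/7 - H/7 (X(H) = -(8 + H)/7 = -8/7 - H/7)
s(M) = -10 + 5*M
K(B, F) = -20 - F + F*(-8/7 - B/7) (K(B, F) = ((-8/7 - B/7)*F + (-10 + 5*(-2))) - F = (F*(-8/7 - B/7) + (-10 - 10)) - F = (F*(-8/7 - B/7) - 20) - F = (-20 + F*(-8/7 - B/7)) - F = -20 - F + F*(-8/7 - B/7))
45955 - K(-58 + l(-1), -54) = 45955 - (-20 - 15/7*(-54) - ⅐*(-58 - 1)*(-54)) = 45955 - (-20 + 810/7 - ⅐*(-59)*(-54)) = 45955 - (-20 + 810/7 - 3186/7) = 45955 - 1*(-2516/7) = 45955 + 2516/7 = 324201/7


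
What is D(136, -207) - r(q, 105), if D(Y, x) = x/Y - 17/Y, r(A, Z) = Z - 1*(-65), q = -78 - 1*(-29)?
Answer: -2918/17 ≈ -171.65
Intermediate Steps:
q = -49 (q = -78 + 29 = -49)
r(A, Z) = 65 + Z (r(A, Z) = Z + 65 = 65 + Z)
D(Y, x) = -17/Y + x/Y
D(136, -207) - r(q, 105) = (-17 - 207)/136 - (65 + 105) = (1/136)*(-224) - 1*170 = -28/17 - 170 = -2918/17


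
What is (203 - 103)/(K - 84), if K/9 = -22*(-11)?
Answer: 50/1047 ≈ 0.047755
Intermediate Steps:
K = 2178 (K = 9*(-22*(-11)) = 9*(-1*(-242)) = 9*242 = 2178)
(203 - 103)/(K - 84) = (203 - 103)/(2178 - 84) = 100/2094 = 100*(1/2094) = 50/1047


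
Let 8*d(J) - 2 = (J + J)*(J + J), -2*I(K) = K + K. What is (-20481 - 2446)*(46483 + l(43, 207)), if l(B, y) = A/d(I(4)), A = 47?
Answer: -35172929729/33 ≈ -1.0658e+9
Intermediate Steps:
I(K) = -K (I(K) = -(K + K)/2 = -K)
d(J) = ¼ + J²/2 (d(J) = ¼ + ((J + J)*(J + J))/8 = ¼ + ((2*J)*(2*J))/8 = ¼ + (4*J²)/8 = ¼ + J²/2)
l(B, y) = 188/33 (l(B, y) = 47/(¼ + (-1*4)²/2) = 47/(¼ + (½)*(-4)²) = 47/(¼ + (½)*16) = 47/(¼ + 8) = 47/(33/4) = 47*(4/33) = 188/33)
(-20481 - 2446)*(46483 + l(43, 207)) = (-20481 - 2446)*(46483 + 188/33) = -22927*1534127/33 = -35172929729/33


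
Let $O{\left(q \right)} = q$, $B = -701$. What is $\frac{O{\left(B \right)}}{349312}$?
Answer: $- \frac{701}{349312} \approx -0.0020068$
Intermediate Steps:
$\frac{O{\left(B \right)}}{349312} = - \frac{701}{349312}$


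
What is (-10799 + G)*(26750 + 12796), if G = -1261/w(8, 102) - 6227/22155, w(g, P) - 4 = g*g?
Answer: -107416732539441/251090 ≈ -4.2780e+8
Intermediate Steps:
w(g, P) = 4 + g² (w(g, P) = 4 + g*g = 4 + g²)
G = -28360891/1506540 (G = -1261/(4 + 8²) - 6227/22155 = -1261/(4 + 64) - 6227*1/22155 = -1261/68 - 6227/22155 = -28360891/1506540 ≈ -18.825)
(-10799 + G)*(26750 + 12796) = (-10799 - 28360891/1506540)*(26750 + 12796) = -16297486351/1506540*39546 = -107416732539441/251090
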